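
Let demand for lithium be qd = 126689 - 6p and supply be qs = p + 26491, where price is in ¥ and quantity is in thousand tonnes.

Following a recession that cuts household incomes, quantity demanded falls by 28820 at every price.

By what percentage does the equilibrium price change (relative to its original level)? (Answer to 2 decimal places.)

-28.76

Solve the original market: 126689 - 6p = p + 26491, hence p = 14314 and q = 40805.
After the shift, demand is qd = 97869 - 6p and supply is qs = p + 26491.
Setting them equal: 97869 - 6p = p + 26491 → 71378 = 7p, so p = 71378/7 ≈ 10196.8571 and q = 256815/7 ≈ 36687.8571.
%Δp = (10196.8571 − 14314) / 14314 × 100 = -28.76%.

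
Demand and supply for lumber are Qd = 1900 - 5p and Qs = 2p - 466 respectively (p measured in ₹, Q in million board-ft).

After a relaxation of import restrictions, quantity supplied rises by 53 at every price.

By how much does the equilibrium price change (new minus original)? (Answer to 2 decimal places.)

-7.57

Original equilibrium: 1900 - 5p = 2p - 466 gives 2366 = 7p, so p = 338 and Q = 210.
With the change applied: demand Qd = 1900 - 5p, supply Qs = 2p - 413.
Equate the new curves: 1900 - 5p = 2p - 413, giving 2313 = 7p, p = 2313/7 ≈ 330.4286, Q = 1735/7 ≈ 247.8571.
Δp = 330.4286 − 338 = -7.57.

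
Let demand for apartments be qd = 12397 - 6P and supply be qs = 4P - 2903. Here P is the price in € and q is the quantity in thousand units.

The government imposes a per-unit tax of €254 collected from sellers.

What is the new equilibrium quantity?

Initially, 12397 - 6P = 4P - 2903, so 15300 = 10P and P = 1530, q = 3217.
Since sellers keep the price net of the tax, the effective supply curve becomes qs = 4P - 3919.
Equate the new curves: 12397 - 6P = 4P - 3919, giving 16316 = 10P, P = 1631.6, q = 2607.4.

2607.4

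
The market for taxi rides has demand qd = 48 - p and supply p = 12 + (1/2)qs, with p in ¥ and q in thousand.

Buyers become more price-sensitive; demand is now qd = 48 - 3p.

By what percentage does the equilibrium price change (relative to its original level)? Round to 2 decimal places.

Solve the original market: 48 - p = 2p - 24, hence p = 24 and q = 24.
The new curves are qd = 48 - 3p (demand) and qs = 2p - 24 (supply).
New equilibrium: 48 - 3p = 2p - 24 ⇒ 72 = 5p ⇒ p = 14.4, q = 4.8.
%Δp = (14.4 − 24) / 24 × 100 = -40.00%.

-40.00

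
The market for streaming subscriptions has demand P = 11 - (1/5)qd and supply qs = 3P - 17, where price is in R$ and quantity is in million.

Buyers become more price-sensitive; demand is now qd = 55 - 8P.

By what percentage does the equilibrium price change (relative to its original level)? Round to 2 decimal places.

Solve the original market: 55 - 5P = 3P - 17, hence P = 9 and q = 10.
The new curves are qd = 55 - 8P (demand) and qs = 3P - 17 (supply).
New equilibrium: 55 - 8P = 3P - 17 ⇒ 72 = 11P ⇒ P = 72/11 ≈ 6.5455, q = 29/11 ≈ 2.6364.
%ΔP = (6.5455 − 9) / 9 × 100 = -27.27%.

-27.27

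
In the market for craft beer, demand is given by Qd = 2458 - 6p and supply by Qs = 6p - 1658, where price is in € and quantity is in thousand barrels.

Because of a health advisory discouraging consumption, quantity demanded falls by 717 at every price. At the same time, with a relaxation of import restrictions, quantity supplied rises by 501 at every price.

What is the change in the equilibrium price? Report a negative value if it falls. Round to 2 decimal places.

-101.50

Original equilibrium: 2458 - 6p = 6p - 1658 gives 4116 = 12p, so p = 343 and Q = 400.
With the change applied: demand Qd = 1741 - 6p, supply Qs = 6p - 1157.
New equilibrium: 1741 - 6p = 6p - 1157 ⇒ 2898 = 12p ⇒ p = 241.5, Q = 292.
Δp = 241.5 − 343 = -101.50.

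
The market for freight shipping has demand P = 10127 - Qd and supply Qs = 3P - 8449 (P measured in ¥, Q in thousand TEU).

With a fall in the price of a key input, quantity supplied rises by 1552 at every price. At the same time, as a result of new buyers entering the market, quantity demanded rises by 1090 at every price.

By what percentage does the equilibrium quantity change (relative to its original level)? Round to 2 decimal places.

Solve the original market: 10127 - P = 3P - 8449, hence P = 4644 and Q = 5483.
With the change applied: demand Qd = 11217 - P, supply Qs = 3P - 6897.
Setting them equal: 11217 - P = 3P - 6897 → 18114 = 4P, so P = 4528.5 and Q = 6688.5.
%ΔQ = (6688.5 − 5483) / 5483 × 100 = +21.99%.

+21.99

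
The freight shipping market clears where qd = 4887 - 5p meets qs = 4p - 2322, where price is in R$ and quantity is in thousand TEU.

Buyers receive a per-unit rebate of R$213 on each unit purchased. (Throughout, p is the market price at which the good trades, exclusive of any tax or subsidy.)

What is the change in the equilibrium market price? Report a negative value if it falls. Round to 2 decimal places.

+118.33

Solve the original market: 4887 - 5p = 4p - 2322, hence p = 801 and q = 882.
Since buyers' out-of-pocket price is the market price minus the rebate, the effective demand curve becomes qd = 5952 - 5p.
Equate the new curves: 5952 - 5p = 4p - 2322, giving 8274 = 9p, p = 2758/3 ≈ 919.3333, q = 4066/3 ≈ 1355.3333.
Δp = 919.3333 − 801 = +118.33.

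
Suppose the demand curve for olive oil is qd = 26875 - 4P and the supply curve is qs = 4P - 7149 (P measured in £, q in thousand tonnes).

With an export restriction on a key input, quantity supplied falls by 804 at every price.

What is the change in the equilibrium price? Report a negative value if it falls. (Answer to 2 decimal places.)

Original equilibrium: 26875 - 4P = 4P - 7149 gives 34024 = 8P, so P = 4253 and q = 9863.
The shock moves the curves to qd = 26875 - 4P and qs = 4P - 7953.
Clearing the new market: 26875 - 4P = 4P - 7953, so P = 4353.5 and q = 9461.
ΔP = 4353.5 − 4253 = +100.50.

+100.50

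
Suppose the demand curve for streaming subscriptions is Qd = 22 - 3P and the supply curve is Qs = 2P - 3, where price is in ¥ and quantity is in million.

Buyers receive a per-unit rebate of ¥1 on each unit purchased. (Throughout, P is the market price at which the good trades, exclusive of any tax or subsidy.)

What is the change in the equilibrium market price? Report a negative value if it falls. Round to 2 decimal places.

Original equilibrium: 22 - 3P = 2P - 3 gives 25 = 5P, so P = 5 and Q = 7.
Since buyers' out-of-pocket price is the market price minus the rebate, the effective demand curve becomes Qd = 25 - 3P.
Setting them equal: 25 - 3P = 2P - 3 → 28 = 5P, so P = 5.6 and Q = 8.2.
ΔP = 5.6 − 5 = +0.60.

+0.60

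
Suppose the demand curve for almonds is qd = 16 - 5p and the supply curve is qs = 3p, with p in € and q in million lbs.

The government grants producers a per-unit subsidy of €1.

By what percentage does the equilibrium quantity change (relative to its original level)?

Original equilibrium: 16 - 5p = 3p gives 16 = 8p, so p = 2 and q = 6.
Since sellers receive the price plus the subsidy, the effective supply curve becomes qs = 3p + 3.
Equate the new curves: 16 - 5p = 3p + 3, giving 13 = 8p, p = 1.625, q = 7.875.
%Δq = (7.875 − 6) / 6 × 100 = +31.25%.

+31.25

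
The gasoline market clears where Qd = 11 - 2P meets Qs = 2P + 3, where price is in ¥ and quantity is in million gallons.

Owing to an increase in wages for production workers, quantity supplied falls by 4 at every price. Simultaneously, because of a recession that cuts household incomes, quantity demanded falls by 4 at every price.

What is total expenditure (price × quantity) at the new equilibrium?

Before the shock: 11 - 2P = 2P + 3 ⇒ 8 = 4P ⇒ P = 2, Q = 7.
The shock moves the curves to Qd = 7 - 2P and Qs = 2P - 1.
Equate the new curves: 7 - 2P = 2P - 1, giving 8 = 4P, P = 2, Q = 3.
New expenditure = 2 × 3 = 6.

6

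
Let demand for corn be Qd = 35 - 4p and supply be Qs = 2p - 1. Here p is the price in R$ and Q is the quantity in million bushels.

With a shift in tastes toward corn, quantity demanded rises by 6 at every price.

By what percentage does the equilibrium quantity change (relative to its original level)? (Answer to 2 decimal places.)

Solve the original market: 35 - 4p = 2p - 1, hence p = 6 and Q = 11.
After the shift, demand is Qd = 41 - 4p and supply is Qs = 2p - 1.
Setting them equal: 41 - 4p = 2p - 1 → 42 = 6p, so p = 7 and Q = 13.
%ΔQ = (13 − 11) / 11 × 100 = +18.18%.

+18.18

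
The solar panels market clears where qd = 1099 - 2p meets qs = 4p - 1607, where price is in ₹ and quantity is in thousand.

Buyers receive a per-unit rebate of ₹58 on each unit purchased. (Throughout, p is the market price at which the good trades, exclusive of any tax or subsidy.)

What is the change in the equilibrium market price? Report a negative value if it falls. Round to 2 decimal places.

+19.33

Solve the original market: 1099 - 2p = 4p - 1607, hence p = 451 and q = 197.
Since buyers' out-of-pocket price is the market price minus the rebate, the effective demand curve becomes qd = 1215 - 2p.
New equilibrium: 1215 - 2p = 4p - 1607 ⇒ 2822 = 6p ⇒ p = 1411/3 ≈ 470.3333, q = 823/3 ≈ 274.3333.
Δp = 470.3333 − 451 = +19.33.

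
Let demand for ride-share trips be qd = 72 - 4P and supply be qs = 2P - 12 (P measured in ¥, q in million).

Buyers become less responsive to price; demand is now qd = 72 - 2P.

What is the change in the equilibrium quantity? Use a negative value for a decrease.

Original equilibrium: 72 - 4P = 2P - 12 gives 84 = 6P, so P = 14 and q = 16.
The shock moves the curves to qd = 72 - 2P and qs = 2P - 12.
Equate the new curves: 72 - 2P = 2P - 12, giving 84 = 4P, P = 21, q = 30.
Δq = 30 − 16 = +14.

+14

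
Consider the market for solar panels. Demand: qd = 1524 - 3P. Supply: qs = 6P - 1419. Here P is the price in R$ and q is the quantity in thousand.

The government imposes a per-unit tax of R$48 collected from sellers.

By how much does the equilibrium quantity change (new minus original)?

-96

Original equilibrium: 1524 - 3P = 6P - 1419 gives 2943 = 9P, so P = 327 and q = 543.
Since sellers keep the price net of the tax, the effective supply curve becomes qs = 6P - 1707.
Equate the new curves: 1524 - 3P = 6P - 1707, giving 3231 = 9P, P = 359, q = 447.
Δq = 447 − 543 = -96.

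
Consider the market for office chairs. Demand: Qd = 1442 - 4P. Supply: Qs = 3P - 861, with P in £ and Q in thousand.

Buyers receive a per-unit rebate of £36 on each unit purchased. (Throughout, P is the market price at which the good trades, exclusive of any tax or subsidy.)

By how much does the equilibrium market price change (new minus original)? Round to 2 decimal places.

Original equilibrium: 1442 - 4P = 3P - 861 gives 2303 = 7P, so P = 329 and Q = 126.
Since buyers' out-of-pocket price is the market price minus the rebate, the effective demand curve becomes Qd = 1586 - 4P.
New equilibrium: 1586 - 4P = 3P - 861 ⇒ 2447 = 7P ⇒ P = 2447/7 ≈ 349.5714, Q = 1314/7 ≈ 187.7143.
ΔP = 349.5714 − 329 = +20.57.

+20.57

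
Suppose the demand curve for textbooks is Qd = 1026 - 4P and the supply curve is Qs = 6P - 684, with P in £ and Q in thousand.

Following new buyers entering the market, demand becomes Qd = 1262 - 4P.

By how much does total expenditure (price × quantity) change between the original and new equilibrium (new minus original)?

Before the shock: 1026 - 4P = 6P - 684 ⇒ 1710 = 10P ⇒ P = 171, Q = 342.
After the shift, demand is Qd = 1262 - 4P and supply is Qs = 6P - 684.
New equilibrium: 1262 - 4P = 6P - 684 ⇒ 1946 = 10P ⇒ P = 194.6, Q = 483.6.
Expenditure moves from 171×342 = 58482 to 194.6×483.6 = 94108.56; change = +35626.56.

+35626.56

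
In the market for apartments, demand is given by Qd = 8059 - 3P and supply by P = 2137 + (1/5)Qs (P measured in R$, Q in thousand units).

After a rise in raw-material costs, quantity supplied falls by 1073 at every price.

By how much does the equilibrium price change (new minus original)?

+134.125

Solve the original market: 8059 - 3P = 5P - 10685, hence P = 2343 and Q = 1030.
After the shift, demand is Qd = 8059 - 3P and supply is Qs = 5P - 11758.
Setting them equal: 8059 - 3P = 5P - 11758 → 19817 = 8P, so P = 2477.125 and Q = 627.625.
ΔP = 2477.125 − 2343 = +134.125.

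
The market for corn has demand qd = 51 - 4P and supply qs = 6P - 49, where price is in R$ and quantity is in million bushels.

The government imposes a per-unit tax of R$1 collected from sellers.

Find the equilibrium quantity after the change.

8.6

Solve the original market: 51 - 4P = 6P - 49, hence P = 10 and q = 11.
Since sellers keep the price net of the tax, the effective supply curve becomes qs = 6P - 55.
Equate the new curves: 51 - 4P = 6P - 55, giving 106 = 10P, P = 10.6, q = 8.6.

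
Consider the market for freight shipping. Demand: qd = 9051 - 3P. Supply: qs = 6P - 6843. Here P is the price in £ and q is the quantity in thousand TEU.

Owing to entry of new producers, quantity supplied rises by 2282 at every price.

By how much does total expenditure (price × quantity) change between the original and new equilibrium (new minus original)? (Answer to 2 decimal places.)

+198872.07

Before the shock: 9051 - 3P = 6P - 6843 ⇒ 15894 = 9P ⇒ P = 1766, q = 3753.
The shock moves the curves to qd = 9051 - 3P and qs = 6P - 4561.
New equilibrium: 9051 - 3P = 6P - 4561 ⇒ 13612 = 9P ⇒ P = 13612/9 ≈ 1512.4444, q = 13541/3 ≈ 4513.6667.
Expenditure moves from 1766×3753 = 6627798 to 1512.4444×4513.6667 = 6826670.0741; change = +198872.07.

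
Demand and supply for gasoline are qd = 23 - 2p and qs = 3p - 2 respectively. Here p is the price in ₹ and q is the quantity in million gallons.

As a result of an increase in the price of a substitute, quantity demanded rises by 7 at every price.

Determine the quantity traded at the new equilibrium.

Original equilibrium: 23 - 2p = 3p - 2 gives 25 = 5p, so p = 5 and q = 13.
With the change applied: demand qd = 30 - 2p, supply qs = 3p - 2.
Equate the new curves: 30 - 2p = 3p - 2, giving 32 = 5p, p = 6.4, q = 17.2.

17.2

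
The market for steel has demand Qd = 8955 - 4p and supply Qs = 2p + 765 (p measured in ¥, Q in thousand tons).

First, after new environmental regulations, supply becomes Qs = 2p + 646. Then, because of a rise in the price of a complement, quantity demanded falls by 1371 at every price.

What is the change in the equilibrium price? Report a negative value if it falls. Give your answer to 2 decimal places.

-208.67

Before the shock: 8955 - 4p = 2p + 765 ⇒ 8190 = 6p ⇒ p = 1365, Q = 3495.
The shock moves the curves to Qd = 7584 - 4p and Qs = 2p + 646.
Setting them equal: 7584 - 4p = 2p + 646 → 6938 = 6p, so p = 3469/3 ≈ 1156.3333 and Q = 8876/3 ≈ 2958.6667.
Δp = 1156.3333 − 1365 = -208.67.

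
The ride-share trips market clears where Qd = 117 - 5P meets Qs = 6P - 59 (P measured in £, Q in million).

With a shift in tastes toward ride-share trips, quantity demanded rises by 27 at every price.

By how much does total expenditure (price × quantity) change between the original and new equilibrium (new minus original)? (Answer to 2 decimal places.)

+362.60

Original equilibrium: 117 - 5P = 6P - 59 gives 176 = 11P, so P = 16 and Q = 37.
The new curves are Qd = 144 - 5P (demand) and Qs = 6P - 59 (supply).
New equilibrium: 144 - 5P = 6P - 59 ⇒ 203 = 11P ⇒ P = 203/11 ≈ 18.4545, Q = 569/11 ≈ 51.7273.
Expenditure moves from 16×37 = 592 to 18.4545×51.7273 = 954.6033; change = +362.60.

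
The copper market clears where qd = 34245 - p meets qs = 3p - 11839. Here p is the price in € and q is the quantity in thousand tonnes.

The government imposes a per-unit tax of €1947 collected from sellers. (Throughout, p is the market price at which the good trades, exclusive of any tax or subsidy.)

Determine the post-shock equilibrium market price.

12981.25

Initially, 34245 - p = 3p - 11839, so 46084 = 4p and p = 11521, q = 22724.
Since sellers keep the price net of the tax, the effective supply curve becomes qs = 3p - 17680.
New equilibrium: 34245 - p = 3p - 17680 ⇒ 51925 = 4p ⇒ p = 12981.25, q = 21263.75.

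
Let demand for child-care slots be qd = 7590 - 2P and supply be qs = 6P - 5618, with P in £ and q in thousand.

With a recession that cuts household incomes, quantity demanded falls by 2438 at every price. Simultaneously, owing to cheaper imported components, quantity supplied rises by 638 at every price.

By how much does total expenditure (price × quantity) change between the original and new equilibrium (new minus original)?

Before the shock: 7590 - 2P = 6P - 5618 ⇒ 13208 = 8P ⇒ P = 1651, q = 4288.
The shock moves the curves to qd = 5152 - 2P and qs = 6P - 4980.
New equilibrium: 5152 - 2P = 6P - 4980 ⇒ 10132 = 8P ⇒ P = 1266.5, q = 2619.
Expenditure moves from 1651×4288 = 7079488 to 1266.5×2619 = 3316963.5; change = -3762524.5.

-3762524.5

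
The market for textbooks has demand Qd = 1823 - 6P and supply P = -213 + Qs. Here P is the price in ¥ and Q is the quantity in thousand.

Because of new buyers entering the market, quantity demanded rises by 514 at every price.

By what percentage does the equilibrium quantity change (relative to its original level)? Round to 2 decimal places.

+16.58

Original equilibrium: 1823 - 6P = P + 213 gives 1610 = 7P, so P = 230 and Q = 443.
After the shift, demand is Qd = 2337 - 6P and supply is Qs = P + 213.
Setting them equal: 2337 - 6P = P + 213 → 2124 = 7P, so P = 2124/7 ≈ 303.4286 and Q = 3615/7 ≈ 516.4286.
%ΔQ = (516.4286 − 443) / 443 × 100 = +16.58%.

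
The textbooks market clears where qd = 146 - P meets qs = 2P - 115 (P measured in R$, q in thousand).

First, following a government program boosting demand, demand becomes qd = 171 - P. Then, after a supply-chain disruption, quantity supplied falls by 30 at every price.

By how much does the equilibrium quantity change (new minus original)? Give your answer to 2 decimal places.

+6.67

Initially, 146 - P = 2P - 115, so 261 = 3P and P = 87, q = 59.
The new curves are qd = 171 - P (demand) and qs = 2P - 145 (supply).
Setting them equal: 171 - P = 2P - 145 → 316 = 3P, so P = 316/3 ≈ 105.3333 and q = 197/3 ≈ 65.6667.
Δq = 65.6667 − 59 = +6.67.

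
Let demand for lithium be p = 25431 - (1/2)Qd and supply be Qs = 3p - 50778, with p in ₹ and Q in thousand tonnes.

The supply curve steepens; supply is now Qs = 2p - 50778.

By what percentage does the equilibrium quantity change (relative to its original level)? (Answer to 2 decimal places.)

-99.59

Original equilibrium: 50862 - 2p = 3p - 50778 gives 101640 = 5p, so p = 20328 and Q = 10206.
After the shift, demand is Qd = 50862 - 2p and supply is Qs = 2p - 50778.
Setting them equal: 50862 - 2p = 2p - 50778 → 101640 = 4p, so p = 25410 and Q = 42.
%ΔQ = (42 − 10206) / 10206 × 100 = -99.59%.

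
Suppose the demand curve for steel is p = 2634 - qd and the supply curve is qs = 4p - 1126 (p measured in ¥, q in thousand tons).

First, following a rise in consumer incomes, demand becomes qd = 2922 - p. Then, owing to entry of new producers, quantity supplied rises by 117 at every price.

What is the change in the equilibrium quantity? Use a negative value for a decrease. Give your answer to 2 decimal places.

Solve the original market: 2634 - p = 4p - 1126, hence p = 752 and q = 1882.
After the shift, demand is qd = 2922 - p and supply is qs = 4p - 1009.
Setting them equal: 2922 - p = 4p - 1009 → 3931 = 5p, so p = 786.2 and q = 2135.8.
Δq = 2135.8 − 1882 = +253.80.

+253.80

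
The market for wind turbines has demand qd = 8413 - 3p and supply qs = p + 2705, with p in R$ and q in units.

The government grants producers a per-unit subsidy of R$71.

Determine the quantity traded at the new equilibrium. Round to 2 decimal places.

4185.25

Original equilibrium: 8413 - 3p = p + 2705 gives 5708 = 4p, so p = 1427 and q = 4132.
Since sellers receive the price plus the subsidy, the effective supply curve becomes qs = p + 2776.
Clearing the new market: 8413 - 3p = p + 2776, so p = 1409.25 and q = 4185.25.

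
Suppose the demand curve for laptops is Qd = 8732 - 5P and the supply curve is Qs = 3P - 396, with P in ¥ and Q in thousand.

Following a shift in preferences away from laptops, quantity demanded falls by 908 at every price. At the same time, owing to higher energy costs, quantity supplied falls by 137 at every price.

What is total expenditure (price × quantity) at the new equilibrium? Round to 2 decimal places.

2716939.05

Before the shock: 8732 - 5P = 3P - 396 ⇒ 9128 = 8P ⇒ P = 1141, Q = 3027.
With the change applied: demand Qd = 7824 - 5P, supply Qs = 3P - 533.
Clearing the new market: 7824 - 5P = 3P - 533, so P = 1044.625 and Q = 2600.875.
New expenditure = 1044.625 × 2600.875 = 2716939.05.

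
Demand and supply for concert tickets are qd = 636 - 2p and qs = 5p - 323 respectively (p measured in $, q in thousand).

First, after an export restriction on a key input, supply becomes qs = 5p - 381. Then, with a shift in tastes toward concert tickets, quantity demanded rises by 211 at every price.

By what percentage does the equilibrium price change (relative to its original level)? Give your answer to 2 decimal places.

Original equilibrium: 636 - 2p = 5p - 323 gives 959 = 7p, so p = 137 and q = 362.
The shock moves the curves to qd = 847 - 2p and qs = 5p - 381.
New equilibrium: 847 - 2p = 5p - 381 ⇒ 1228 = 7p ⇒ p = 1228/7 ≈ 175.4286, q = 3473/7 ≈ 496.1429.
%Δp = (175.4286 − 137) / 137 × 100 = +28.05%.

+28.05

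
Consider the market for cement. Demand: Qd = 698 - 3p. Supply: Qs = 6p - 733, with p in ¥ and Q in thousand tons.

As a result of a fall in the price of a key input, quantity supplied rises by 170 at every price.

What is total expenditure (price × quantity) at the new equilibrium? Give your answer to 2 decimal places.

38904.19

Before the shock: 698 - 3p = 6p - 733 ⇒ 1431 = 9p ⇒ p = 159, Q = 221.
The new curves are Qd = 698 - 3p (demand) and Qs = 6p - 563 (supply).
Setting them equal: 698 - 3p = 6p - 563 → 1261 = 9p, so p = 1261/9 ≈ 140.1111 and Q = 833/3 ≈ 277.6667.
New expenditure = 140.1111 × 277.6667 = 38904.19.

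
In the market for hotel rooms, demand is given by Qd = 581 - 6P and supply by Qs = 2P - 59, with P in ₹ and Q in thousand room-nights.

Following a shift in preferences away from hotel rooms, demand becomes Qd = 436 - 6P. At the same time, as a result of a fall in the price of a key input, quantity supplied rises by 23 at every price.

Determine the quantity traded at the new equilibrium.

82

Before the shock: 581 - 6P = 2P - 59 ⇒ 640 = 8P ⇒ P = 80, Q = 101.
With the change applied: demand Qd = 436 - 6P, supply Qs = 2P - 36.
Setting them equal: 436 - 6P = 2P - 36 → 472 = 8P, so P = 59 and Q = 82.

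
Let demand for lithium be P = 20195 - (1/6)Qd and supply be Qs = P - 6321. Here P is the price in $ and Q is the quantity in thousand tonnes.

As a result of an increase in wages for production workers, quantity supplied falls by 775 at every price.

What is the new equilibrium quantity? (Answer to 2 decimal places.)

Original equilibrium: 121170 - 6P = P - 6321 gives 127491 = 7P, so P = 18213 and Q = 11892.
With the change applied: demand Qd = 121170 - 6P, supply Qs = P - 7096.
Equate the new curves: 121170 - 6P = P - 7096, giving 128266 = 7P, P = 128266/7 ≈ 18323.7143, Q = 78594/7 ≈ 11227.7143.

11227.71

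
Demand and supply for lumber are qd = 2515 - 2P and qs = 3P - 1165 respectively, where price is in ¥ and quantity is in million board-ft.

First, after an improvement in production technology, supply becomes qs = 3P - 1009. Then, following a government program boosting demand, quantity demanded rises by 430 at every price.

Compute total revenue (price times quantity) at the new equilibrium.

Original equilibrium: 2515 - 2P = 3P - 1165 gives 3680 = 5P, so P = 736 and q = 1043.
The shock moves the curves to qd = 2945 - 2P and qs = 3P - 1009.
Clearing the new market: 2945 - 2P = 3P - 1009, so P = 790.8 and q = 1363.4.
New expenditure = 790.8 × 1363.4 = 1078176.72.

1078176.72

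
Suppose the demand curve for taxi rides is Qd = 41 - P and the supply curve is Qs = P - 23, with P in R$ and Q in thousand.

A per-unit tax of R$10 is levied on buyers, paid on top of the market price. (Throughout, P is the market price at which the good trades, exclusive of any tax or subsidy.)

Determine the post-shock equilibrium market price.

27

Original equilibrium: 41 - P = P - 23 gives 64 = 2P, so P = 32 and Q = 9.
Since buyers pay the price plus the tax, the effective demand curve becomes Qd = 31 - P.
Setting them equal: 31 - P = P - 23 → 54 = 2P, so P = 27 and Q = 4.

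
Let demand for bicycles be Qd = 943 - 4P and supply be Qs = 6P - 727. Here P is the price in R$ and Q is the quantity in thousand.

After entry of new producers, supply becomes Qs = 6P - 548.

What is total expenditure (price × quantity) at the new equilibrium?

51678.06

Original equilibrium: 943 - 4P = 6P - 727 gives 1670 = 10P, so P = 167 and Q = 275.
The new curves are Qd = 943 - 4P (demand) and Qs = 6P - 548 (supply).
New equilibrium: 943 - 4P = 6P - 548 ⇒ 1491 = 10P ⇒ P = 149.1, Q = 346.6.
New expenditure = 149.1 × 346.6 = 51678.06.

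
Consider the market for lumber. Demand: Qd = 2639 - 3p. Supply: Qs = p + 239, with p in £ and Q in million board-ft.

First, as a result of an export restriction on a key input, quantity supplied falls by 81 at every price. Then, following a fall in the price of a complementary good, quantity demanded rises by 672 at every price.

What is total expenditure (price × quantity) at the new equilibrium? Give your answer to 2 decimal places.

745881.56

Before the shock: 2639 - 3p = p + 239 ⇒ 2400 = 4p ⇒ p = 600, Q = 839.
The shock moves the curves to Qd = 3311 - 3p and Qs = p + 158.
Clearing the new market: 3311 - 3p = p + 158, so p = 788.25 and Q = 946.25.
New expenditure = 788.25 × 946.25 = 745881.56.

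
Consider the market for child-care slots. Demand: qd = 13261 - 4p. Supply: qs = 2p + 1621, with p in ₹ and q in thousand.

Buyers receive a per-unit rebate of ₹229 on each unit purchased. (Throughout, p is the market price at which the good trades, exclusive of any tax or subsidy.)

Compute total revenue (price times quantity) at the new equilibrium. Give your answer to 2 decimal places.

Initially, 13261 - 4p = 2p + 1621, so 11640 = 6p and p = 1940, q = 5501.
Since buyers' out-of-pocket price is the market price minus the rebate, the effective demand curve becomes qd = 14177 - 4p.
Equate the new curves: 14177 - 4p = 2p + 1621, giving 12556 = 6p, p = 6278/3 ≈ 2092.6667, q = 17419/3 ≈ 5806.3333.
New expenditure = 2092.6667 × 5806.3333 = 12150720.22.

12150720.22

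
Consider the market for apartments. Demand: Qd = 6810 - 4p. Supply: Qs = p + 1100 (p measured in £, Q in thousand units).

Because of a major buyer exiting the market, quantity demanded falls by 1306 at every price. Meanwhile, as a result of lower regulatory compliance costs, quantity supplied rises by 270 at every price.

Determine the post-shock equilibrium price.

826.8

Solve the original market: 6810 - 4p = p + 1100, hence p = 1142 and Q = 2242.
The shock moves the curves to Qd = 5504 - 4p and Qs = p + 1370.
New equilibrium: 5504 - 4p = p + 1370 ⇒ 4134 = 5p ⇒ p = 826.8, Q = 2196.8.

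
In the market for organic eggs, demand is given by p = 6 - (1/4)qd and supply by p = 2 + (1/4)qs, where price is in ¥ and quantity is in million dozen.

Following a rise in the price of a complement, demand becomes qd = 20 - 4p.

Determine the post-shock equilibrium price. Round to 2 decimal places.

3.50

Initially, 24 - 4p = 4p - 8, so 32 = 8p and p = 4, q = 8.
The shock moves the curves to qd = 20 - 4p and qs = 4p - 8.
Equate the new curves: 20 - 4p = 4p - 8, giving 28 = 8p, p = 3.5, q = 6.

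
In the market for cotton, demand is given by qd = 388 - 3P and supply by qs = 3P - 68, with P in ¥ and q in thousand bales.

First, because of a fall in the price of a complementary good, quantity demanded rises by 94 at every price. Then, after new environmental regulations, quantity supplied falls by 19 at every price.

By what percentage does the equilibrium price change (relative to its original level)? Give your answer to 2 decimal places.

Before the shock: 388 - 3P = 3P - 68 ⇒ 456 = 6P ⇒ P = 76, q = 160.
After the shift, demand is qd = 482 - 3P and supply is qs = 3P - 87.
Setting them equal: 482 - 3P = 3P - 87 → 569 = 6P, so P = 569/6 ≈ 94.8333 and q = 197.5.
%ΔP = (94.8333 − 76) / 76 × 100 = +24.78%.

+24.78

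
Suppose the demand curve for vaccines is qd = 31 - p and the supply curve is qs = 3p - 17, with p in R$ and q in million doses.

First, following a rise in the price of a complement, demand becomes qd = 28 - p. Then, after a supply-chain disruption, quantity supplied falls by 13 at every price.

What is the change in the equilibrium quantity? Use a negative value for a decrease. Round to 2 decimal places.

-5.50

Initially, 31 - p = 3p - 17, so 48 = 4p and p = 12, q = 19.
With the change applied: demand qd = 28 - p, supply qs = 3p - 30.
Clearing the new market: 28 - p = 3p - 30, so p = 14.5 and q = 13.5.
Δq = 13.5 − 19 = -5.50.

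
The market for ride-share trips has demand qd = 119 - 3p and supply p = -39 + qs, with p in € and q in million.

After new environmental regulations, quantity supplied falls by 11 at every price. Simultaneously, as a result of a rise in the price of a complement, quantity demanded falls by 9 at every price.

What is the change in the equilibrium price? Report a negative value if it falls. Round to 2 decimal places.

Initially, 119 - 3p = p + 39, so 80 = 4p and p = 20, q = 59.
With the change applied: demand qd = 110 - 3p, supply qs = p + 28.
Equate the new curves: 110 - 3p = p + 28, giving 82 = 4p, p = 20.5, q = 48.5.
Δp = 20.5 − 20 = +0.50.

+0.50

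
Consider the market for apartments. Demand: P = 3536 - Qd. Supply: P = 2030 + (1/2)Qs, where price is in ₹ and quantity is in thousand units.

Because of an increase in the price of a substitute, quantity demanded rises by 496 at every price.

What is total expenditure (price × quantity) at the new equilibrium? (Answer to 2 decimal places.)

3600040.89

Before the shock: 3536 - P = 2P - 4060 ⇒ 7596 = 3P ⇒ P = 2532, Q = 1004.
The shock moves the curves to Qd = 4032 - P and Qs = 2P - 4060.
Clearing the new market: 4032 - P = 2P - 4060, so P = 8092/3 ≈ 2697.3333 and Q = 4004/3 ≈ 1334.6667.
New expenditure = 2697.3333 × 1334.6667 = 3600040.89.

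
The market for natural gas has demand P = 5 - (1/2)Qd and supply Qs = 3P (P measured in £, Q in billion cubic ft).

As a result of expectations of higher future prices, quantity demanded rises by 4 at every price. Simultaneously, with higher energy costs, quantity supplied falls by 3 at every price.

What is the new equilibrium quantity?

Before the shock: 10 - 2P = 3P ⇒ 10 = 5P ⇒ P = 2, Q = 6.
With the change applied: demand Qd = 14 - 2P, supply Qs = 3P - 3.
Setting them equal: 14 - 2P = 3P - 3 → 17 = 5P, so P = 3.4 and Q = 7.2.

7.2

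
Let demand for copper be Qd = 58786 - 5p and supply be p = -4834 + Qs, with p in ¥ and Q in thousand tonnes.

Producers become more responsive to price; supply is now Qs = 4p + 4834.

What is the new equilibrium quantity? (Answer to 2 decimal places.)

28812.67

Solve the original market: 58786 - 5p = p + 4834, hence p = 8992 and Q = 13826.
After the shift, demand is Qd = 58786 - 5p and supply is Qs = 4p + 4834.
New equilibrium: 58786 - 5p = 4p + 4834 ⇒ 53952 = 9p ⇒ p = 17984/3 ≈ 5994.6667, Q = 86438/3 ≈ 28812.6667.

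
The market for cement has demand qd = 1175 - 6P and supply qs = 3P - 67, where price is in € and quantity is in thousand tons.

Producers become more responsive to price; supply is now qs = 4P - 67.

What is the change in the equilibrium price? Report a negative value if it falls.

-13.8

Before the shock: 1175 - 6P = 3P - 67 ⇒ 1242 = 9P ⇒ P = 138, q = 347.
The new curves are qd = 1175 - 6P (demand) and qs = 4P - 67 (supply).
Equate the new curves: 1175 - 6P = 4P - 67, giving 1242 = 10P, P = 124.2, q = 429.8.
ΔP = 124.2 − 138 = -13.8.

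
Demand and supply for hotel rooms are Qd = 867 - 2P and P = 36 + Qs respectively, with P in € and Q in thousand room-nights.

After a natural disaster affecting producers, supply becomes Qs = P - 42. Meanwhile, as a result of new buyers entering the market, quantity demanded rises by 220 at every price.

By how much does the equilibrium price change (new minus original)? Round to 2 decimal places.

+75.33

Before the shock: 867 - 2P = P - 36 ⇒ 903 = 3P ⇒ P = 301, Q = 265.
The shock moves the curves to Qd = 1087 - 2P and Qs = P - 42.
Setting them equal: 1087 - 2P = P - 42 → 1129 = 3P, so P = 1129/3 ≈ 376.3333 and Q = 1003/3 ≈ 334.3333.
ΔP = 376.3333 − 301 = +75.33.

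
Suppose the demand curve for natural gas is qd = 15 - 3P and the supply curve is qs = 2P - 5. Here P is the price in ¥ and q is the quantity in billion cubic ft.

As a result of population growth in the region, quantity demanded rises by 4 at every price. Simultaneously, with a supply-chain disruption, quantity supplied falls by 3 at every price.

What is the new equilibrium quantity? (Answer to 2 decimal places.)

2.80

Initially, 15 - 3P = 2P - 5, so 20 = 5P and P = 4, q = 3.
After the shift, demand is qd = 19 - 3P and supply is qs = 2P - 8.
Equate the new curves: 19 - 3P = 2P - 8, giving 27 = 5P, P = 5.4, q = 2.8.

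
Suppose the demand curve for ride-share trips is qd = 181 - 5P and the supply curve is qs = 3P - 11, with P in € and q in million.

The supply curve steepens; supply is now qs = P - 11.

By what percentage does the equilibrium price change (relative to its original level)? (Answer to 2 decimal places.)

+33.33

Solve the original market: 181 - 5P = 3P - 11, hence P = 24 and q = 61.
After the shift, demand is qd = 181 - 5P and supply is qs = P - 11.
Setting them equal: 181 - 5P = P - 11 → 192 = 6P, so P = 32 and q = 21.
%ΔP = (32 − 24) / 24 × 100 = +33.33%.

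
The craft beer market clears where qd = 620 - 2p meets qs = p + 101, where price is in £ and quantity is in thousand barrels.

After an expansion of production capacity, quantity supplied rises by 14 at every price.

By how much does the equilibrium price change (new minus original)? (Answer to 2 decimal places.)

-4.67

Initially, 620 - 2p = p + 101, so 519 = 3p and p = 173, q = 274.
With the change applied: demand qd = 620 - 2p, supply qs = p + 115.
Equate the new curves: 620 - 2p = p + 115, giving 505 = 3p, p = 505/3 ≈ 168.3333, q = 850/3 ≈ 283.3333.
Δp = 168.3333 − 173 = -4.67.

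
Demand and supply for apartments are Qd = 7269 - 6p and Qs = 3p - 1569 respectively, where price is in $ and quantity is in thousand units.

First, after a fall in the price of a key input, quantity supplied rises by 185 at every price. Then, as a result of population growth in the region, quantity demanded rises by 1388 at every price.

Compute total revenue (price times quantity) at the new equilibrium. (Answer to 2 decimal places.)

2190053.67

Initially, 7269 - 6p = 3p - 1569, so 8838 = 9p and p = 982, Q = 1377.
The shock moves the curves to Qd = 8657 - 6p and Qs = 3p - 1384.
Equate the new curves: 8657 - 6p = 3p - 1384, giving 10041 = 9p, p = 3347/3 ≈ 1115.6667, Q = 1963.
New expenditure = 1115.6667 × 1963 = 2190053.67.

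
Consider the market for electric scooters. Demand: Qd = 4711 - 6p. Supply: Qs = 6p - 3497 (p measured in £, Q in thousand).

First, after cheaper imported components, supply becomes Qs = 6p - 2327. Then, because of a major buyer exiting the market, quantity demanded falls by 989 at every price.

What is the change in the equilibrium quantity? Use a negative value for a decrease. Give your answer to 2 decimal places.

+90.50

Solve the original market: 4711 - 6p = 6p - 3497, hence p = 684 and Q = 607.
After the shift, demand is Qd = 3722 - 6p and supply is Qs = 6p - 2327.
Clearing the new market: 3722 - 6p = 6p - 2327, so p = 6049/12 ≈ 504.0833 and Q = 697.5.
ΔQ = 697.5 − 607 = +90.50.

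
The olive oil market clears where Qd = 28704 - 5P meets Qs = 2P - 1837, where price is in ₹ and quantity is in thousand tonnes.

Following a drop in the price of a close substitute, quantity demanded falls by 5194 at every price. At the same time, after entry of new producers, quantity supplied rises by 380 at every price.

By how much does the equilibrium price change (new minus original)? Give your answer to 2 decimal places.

Before the shock: 28704 - 5P = 2P - 1837 ⇒ 30541 = 7P ⇒ P = 4363, Q = 6889.
With the change applied: demand Qd = 23510 - 5P, supply Qs = 2P - 1457.
New equilibrium: 23510 - 5P = 2P - 1457 ⇒ 24967 = 7P ⇒ P = 24967/7 ≈ 3566.7143, Q = 39735/7 ≈ 5676.4286.
ΔP = 3566.7143 − 4363 = -796.29.

-796.29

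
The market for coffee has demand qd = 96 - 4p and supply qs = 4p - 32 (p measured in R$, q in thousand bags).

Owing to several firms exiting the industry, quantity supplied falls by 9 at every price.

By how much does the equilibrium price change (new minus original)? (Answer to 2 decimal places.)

+1.13

Initially, 96 - 4p = 4p - 32, so 128 = 8p and p = 16, q = 32.
The shock moves the curves to qd = 96 - 4p and qs = 4p - 41.
Clearing the new market: 96 - 4p = 4p - 41, so p = 17.125 and q = 27.5.
Δp = 17.125 − 16 = +1.13.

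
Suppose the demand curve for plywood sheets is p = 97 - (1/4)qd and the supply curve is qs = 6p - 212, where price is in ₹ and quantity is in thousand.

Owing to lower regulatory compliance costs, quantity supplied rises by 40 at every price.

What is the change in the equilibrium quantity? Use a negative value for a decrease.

+16

Initially, 388 - 4p = 6p - 212, so 600 = 10p and p = 60, q = 148.
After the shift, demand is qd = 388 - 4p and supply is qs = 6p - 172.
New equilibrium: 388 - 4p = 6p - 172 ⇒ 560 = 10p ⇒ p = 56, q = 164.
Δq = 164 − 148 = +16.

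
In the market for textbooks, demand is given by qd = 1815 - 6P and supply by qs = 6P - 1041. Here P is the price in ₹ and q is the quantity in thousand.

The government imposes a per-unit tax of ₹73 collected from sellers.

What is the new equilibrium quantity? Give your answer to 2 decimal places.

168.00

Solve the original market: 1815 - 6P = 6P - 1041, hence P = 238 and q = 387.
Since sellers keep the price net of the tax, the effective supply curve becomes qs = 6P - 1479.
New equilibrium: 1815 - 6P = 6P - 1479 ⇒ 3294 = 12P ⇒ P = 274.5, q = 168.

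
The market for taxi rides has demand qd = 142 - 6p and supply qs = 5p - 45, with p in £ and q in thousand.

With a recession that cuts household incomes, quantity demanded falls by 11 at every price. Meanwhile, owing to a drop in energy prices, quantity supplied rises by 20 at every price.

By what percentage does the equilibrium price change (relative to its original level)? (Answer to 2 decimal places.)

Solve the original market: 142 - 6p = 5p - 45, hence p = 17 and q = 40.
The new curves are qd = 131 - 6p (demand) and qs = 5p - 25 (supply).
New equilibrium: 131 - 6p = 5p - 25 ⇒ 156 = 11p ⇒ p = 156/11 ≈ 14.1818, q = 505/11 ≈ 45.9091.
%Δp = (14.1818 − 17) / 17 × 100 = -16.58%.

-16.58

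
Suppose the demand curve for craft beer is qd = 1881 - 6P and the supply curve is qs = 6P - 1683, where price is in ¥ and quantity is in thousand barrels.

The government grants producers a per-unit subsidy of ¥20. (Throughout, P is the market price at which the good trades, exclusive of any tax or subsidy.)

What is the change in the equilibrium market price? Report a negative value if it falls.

Before the shock: 1881 - 6P = 6P - 1683 ⇒ 3564 = 12P ⇒ P = 297, q = 99.
Since sellers receive the price plus the subsidy, the effective supply curve becomes qs = 6P - 1563.
Equate the new curves: 1881 - 6P = 6P - 1563, giving 3444 = 12P, P = 287, q = 159.
ΔP = 287 − 297 = -10.

-10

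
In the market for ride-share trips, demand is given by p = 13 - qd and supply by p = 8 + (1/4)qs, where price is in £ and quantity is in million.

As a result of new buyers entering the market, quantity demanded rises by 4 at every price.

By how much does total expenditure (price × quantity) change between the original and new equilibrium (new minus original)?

Initially, 13 - p = 4p - 32, so 45 = 5p and p = 9, q = 4.
The shock moves the curves to qd = 17 - p and qs = 4p - 32.
Setting them equal: 17 - p = 4p - 32 → 49 = 5p, so p = 9.8 and q = 7.2.
Expenditure moves from 9×4 = 36 to 9.8×7.2 = 70.56; change = +34.56.

+34.56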